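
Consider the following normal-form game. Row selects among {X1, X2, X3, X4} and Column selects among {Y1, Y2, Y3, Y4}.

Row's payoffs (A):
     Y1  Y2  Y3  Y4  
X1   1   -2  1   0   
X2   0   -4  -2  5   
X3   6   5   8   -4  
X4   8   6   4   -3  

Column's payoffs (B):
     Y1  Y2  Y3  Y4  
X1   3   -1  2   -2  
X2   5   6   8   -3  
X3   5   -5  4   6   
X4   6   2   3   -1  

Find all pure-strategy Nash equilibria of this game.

Find each player's best response to every opponent strategy; NE are the intersections.
Row's best responses — vs Y1: X4 (payoff 8); vs Y2: X4 (payoff 6); vs Y3: X3 (payoff 8); vs Y4: X2 (payoff 5).
Column's best responses — vs X1: Y1 (payoff 3); vs X2: Y3 (payoff 8); vs X3: Y4 (payoff 6); vs X4: Y1 (payoff 6).
The only mutual best response is (X4, Y1); neither player gains by switching there.

(X4, Y1)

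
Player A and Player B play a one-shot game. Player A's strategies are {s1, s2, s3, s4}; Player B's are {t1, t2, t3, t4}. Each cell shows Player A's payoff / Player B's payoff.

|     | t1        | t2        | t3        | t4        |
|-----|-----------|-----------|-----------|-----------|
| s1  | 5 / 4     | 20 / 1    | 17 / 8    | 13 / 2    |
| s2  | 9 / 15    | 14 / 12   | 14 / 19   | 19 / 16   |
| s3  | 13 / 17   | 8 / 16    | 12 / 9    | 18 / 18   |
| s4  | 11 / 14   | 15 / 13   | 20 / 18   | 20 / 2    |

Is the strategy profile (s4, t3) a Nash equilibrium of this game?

Yes

Holding Player B at t3: Player A gets 20 from s4, versus 17 from s1, 14 from s2, 12 from s3. No profitable deviation for Player A.
Holding Player A at s4: Player B gets 18 from t3, versus 14 from t1, 13 from t2, 2 from t4. No profitable deviation for Player B either.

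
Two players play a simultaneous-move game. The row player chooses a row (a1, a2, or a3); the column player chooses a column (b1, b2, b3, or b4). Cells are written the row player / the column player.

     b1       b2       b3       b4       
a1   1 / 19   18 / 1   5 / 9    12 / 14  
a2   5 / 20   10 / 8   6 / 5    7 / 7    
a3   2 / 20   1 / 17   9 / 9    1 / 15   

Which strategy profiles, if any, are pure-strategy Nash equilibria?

Find each player's best response to every opponent strategy; NE are the intersections.
The row player's best responses — vs b1: a2 (payoff 5); vs b2: a1 (payoff 18); vs b3: a3 (payoff 9); vs b4: a1 (payoff 12).
The column player's best responses — vs a1: b1 (payoff 19); vs a2: b1 (payoff 20); vs a3: b1 (payoff 20).
The only mutual best response is (a2, b1); neither player gains by switching there.

(a2, b1)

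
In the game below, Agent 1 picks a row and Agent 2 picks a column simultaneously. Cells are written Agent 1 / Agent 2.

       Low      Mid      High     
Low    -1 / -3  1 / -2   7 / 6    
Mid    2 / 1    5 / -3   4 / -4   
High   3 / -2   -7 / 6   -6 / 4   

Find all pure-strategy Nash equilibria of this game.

(Low, High)

Find each player's best response to every opponent strategy; NE are the intersections.
Agent 1's best responses — vs Low: High (payoff 3); vs Mid: Mid (payoff 5); vs High: Low (payoff 7).
Agent 2's best responses — vs Low: High (payoff 6); vs Mid: Low (payoff 1); vs High: Mid (payoff 6).
The only mutual best response is (Low, High); neither player gains by switching there.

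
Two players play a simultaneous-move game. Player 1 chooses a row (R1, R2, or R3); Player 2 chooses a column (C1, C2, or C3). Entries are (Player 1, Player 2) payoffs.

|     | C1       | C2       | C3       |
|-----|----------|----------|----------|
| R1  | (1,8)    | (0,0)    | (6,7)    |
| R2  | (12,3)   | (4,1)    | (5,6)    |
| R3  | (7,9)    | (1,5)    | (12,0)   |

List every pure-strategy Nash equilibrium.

A profile is a Nash equilibrium when each player is best-responding to the other.
Player 1's best responses — vs C1: R2 (payoff 12); vs C2: R2 (payoff 4); vs C3: R3 (payoff 12).
Player 2's best responses — vs R1: C1 (payoff 8); vs R2: C3 (payoff 6); vs R3: C1 (payoff 9).
No cell has both players best-responding. For instance, Player 1's best reply to C1 is R2, but against R2 Player 2 prefers C3 over C1.

No pure-strategy Nash equilibrium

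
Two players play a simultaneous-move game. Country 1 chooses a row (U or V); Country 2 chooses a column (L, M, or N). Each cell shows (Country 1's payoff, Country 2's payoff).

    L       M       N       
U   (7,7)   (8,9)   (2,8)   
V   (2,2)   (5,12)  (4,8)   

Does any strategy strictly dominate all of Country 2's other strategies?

A strategy is strictly dominant if it gives Country 2 a strictly higher payoff than every other strategy, against every choice by the opponent.
M strictly dominates: vs U: 9 > each of {7, 8}; vs V: 12 > each of {2, 8}.

M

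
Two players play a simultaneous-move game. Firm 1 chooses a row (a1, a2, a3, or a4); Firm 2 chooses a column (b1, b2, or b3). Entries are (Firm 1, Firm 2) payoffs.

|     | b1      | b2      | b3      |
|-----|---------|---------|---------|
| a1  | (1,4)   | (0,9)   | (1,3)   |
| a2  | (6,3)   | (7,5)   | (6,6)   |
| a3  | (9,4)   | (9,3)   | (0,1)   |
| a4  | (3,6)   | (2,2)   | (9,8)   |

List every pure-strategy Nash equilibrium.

Find each player's best response to every opponent strategy; NE are the intersections.
Firm 1's best responses — vs b1: a3 (payoff 9); vs b2: a3 (payoff 9); vs b3: a4 (payoff 9).
Firm 2's best responses — vs a1: b2 (payoff 9); vs a2: b3 (payoff 6); vs a3: b1 (payoff 4); vs a4: b3 (payoff 8).
Mutual best responses occur at (a3, b1) and (a4, b3); at each, neither player gains by switching.

(a3, b1) and (a4, b3)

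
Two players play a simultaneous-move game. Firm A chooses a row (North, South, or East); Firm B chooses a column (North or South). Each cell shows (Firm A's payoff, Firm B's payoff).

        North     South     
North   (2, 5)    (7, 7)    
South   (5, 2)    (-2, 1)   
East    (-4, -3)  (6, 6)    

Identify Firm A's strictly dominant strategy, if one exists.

None

A strategy is strictly dominant if it gives Firm A a strictly higher payoff than every other strategy, against every choice by the opponent.
North is not dominant: against North, South gives 5 > 2.
South is not dominant: against South, North gives 7 > -2.
East is not dominant: against North, North gives 2 > -4.
No single strategy is best against every opponent action.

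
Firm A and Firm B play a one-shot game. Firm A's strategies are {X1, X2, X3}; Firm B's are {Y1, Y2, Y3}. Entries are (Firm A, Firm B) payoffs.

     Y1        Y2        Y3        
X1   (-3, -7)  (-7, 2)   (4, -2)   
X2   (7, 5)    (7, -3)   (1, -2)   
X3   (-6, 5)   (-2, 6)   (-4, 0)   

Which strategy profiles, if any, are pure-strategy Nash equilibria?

Find each player's best response to every opponent strategy; NE are the intersections.
Firm A's best responses — vs Y1: X2 (payoff 7); vs Y2: X2 (payoff 7); vs Y3: X1 (payoff 4).
Firm B's best responses — vs X1: Y2 (payoff 2); vs X2: Y1 (payoff 5); vs X3: Y2 (payoff 6).
The only mutual best response is (X2, Y1); neither player gains by switching there.

(X2, Y1)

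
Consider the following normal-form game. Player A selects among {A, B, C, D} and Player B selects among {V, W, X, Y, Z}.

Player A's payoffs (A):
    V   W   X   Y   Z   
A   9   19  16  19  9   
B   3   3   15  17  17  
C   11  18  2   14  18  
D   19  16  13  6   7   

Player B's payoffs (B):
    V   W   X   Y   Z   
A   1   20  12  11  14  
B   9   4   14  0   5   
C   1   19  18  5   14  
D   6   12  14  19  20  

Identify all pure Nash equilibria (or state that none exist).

(A, W)

A profile is a Nash equilibrium when each player is best-responding to the other.
Player A's best responses — vs V: D (payoff 19); vs W: A (payoff 19); vs X: A (payoff 16); vs Y: A (payoff 19); vs Z: C (payoff 18).
Player B's best responses — vs A: W (payoff 20); vs B: X (payoff 14); vs C: W (payoff 19); vs D: Z (payoff 20).
The only mutual best response is (A, W); neither player gains by switching there.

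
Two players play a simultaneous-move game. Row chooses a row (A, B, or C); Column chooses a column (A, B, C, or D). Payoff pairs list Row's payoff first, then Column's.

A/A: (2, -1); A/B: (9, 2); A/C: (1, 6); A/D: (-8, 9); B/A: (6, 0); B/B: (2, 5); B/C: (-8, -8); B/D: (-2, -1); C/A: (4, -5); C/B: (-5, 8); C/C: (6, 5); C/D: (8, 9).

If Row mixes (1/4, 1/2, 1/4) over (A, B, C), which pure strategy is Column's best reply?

Compute Column's expected payoff from each pure strategy against the given mix.
A: (1/4)·(-1) + (1/2)·0 + (1/4)·(-5) = -3/2
B: (1/4)·2 + (1/2)·5 + (1/4)·8 = 5
C: (1/4)·6 + (1/2)·(-8) + (1/4)·5 = -5/4
D: (1/4)·9 + (1/2)·(-1) + (1/4)·9 = 4
Highest expected payoff is 5, from B.

B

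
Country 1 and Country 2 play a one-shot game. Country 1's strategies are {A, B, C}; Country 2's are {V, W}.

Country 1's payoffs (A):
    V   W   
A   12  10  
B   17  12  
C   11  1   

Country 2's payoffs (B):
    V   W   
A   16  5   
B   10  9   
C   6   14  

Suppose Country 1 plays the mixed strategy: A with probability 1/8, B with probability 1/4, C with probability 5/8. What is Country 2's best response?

W

Country 2's best reply maximizes expected payoff against the mix.
V: (1/8)·16 + (1/4)·10 + (5/8)·6 = 33/4
W: (1/8)·5 + (1/4)·9 + (5/8)·14 = 93/8
Highest expected payoff is 93/8, from W.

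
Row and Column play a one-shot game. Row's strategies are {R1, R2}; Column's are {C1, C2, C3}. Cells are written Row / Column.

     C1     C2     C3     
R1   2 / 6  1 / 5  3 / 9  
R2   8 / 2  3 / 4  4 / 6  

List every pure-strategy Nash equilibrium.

A profile is a Nash equilibrium when each player is best-responding to the other.
Row's best responses — vs C1: R2 (payoff 8); vs C2: R2 (payoff 3); vs C3: R2 (payoff 4).
Column's best responses — vs R1: C3 (payoff 9); vs R2: C3 (payoff 6).
The only mutual best response is (R2, C3); neither player gains by switching there.

(R2, C3)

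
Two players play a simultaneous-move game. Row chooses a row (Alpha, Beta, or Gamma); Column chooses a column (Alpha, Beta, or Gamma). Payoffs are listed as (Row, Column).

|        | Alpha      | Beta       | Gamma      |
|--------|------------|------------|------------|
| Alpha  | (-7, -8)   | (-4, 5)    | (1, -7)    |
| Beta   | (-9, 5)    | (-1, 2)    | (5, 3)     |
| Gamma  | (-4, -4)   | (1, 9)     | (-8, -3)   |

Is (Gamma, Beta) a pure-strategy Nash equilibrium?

Holding Column at Beta: Row gets 1 from Gamma, versus -4 from Alpha, -1 from Beta. No profitable deviation for Row.
Holding Row at Gamma: Column gets 9 from Beta, versus -4 from Alpha, -3 from Gamma. No profitable deviation for Column either.

Yes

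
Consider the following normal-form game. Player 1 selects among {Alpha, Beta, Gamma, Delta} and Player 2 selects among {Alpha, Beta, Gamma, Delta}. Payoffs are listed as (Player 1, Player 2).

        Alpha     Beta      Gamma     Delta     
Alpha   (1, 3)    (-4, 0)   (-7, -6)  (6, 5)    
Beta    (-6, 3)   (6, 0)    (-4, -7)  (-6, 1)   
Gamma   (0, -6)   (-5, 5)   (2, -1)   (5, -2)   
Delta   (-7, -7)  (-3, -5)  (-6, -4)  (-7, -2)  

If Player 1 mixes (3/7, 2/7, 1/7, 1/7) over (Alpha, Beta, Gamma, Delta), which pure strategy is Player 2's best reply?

Compute Player 2's expected payoff from each pure strategy against the given mix.
Alpha: (3/7)·3 + (2/7)·3 + (1/7)·(-6) + (1/7)·(-7) = 2/7
Beta: (3/7)·0 + (2/7)·0 + (1/7)·5 + (1/7)·(-5) = 0
Gamma: (3/7)·(-6) + (2/7)·(-7) + (1/7)·(-1) + (1/7)·(-4) = -37/7
Delta: (3/7)·5 + (2/7)·1 + (1/7)·(-2) + (1/7)·(-2) = 13/7
Highest expected payoff is 13/7, from Delta.

Delta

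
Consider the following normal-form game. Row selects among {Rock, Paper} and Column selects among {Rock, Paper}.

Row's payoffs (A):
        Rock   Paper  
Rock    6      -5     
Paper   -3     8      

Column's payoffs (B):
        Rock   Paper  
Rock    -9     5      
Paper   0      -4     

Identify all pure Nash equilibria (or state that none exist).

A profile is a Nash equilibrium when each player is best-responding to the other.
Row's best responses — vs Rock: Rock (payoff 6); vs Paper: Paper (payoff 8).
Column's best responses — vs Rock: Paper (payoff 5); vs Paper: Rock (payoff 0).
No cell has both players best-responding. For instance, Row's best reply to Paper is Paper, but against Paper Column prefers Rock over Paper.

There is no pure-strategy Nash equilibrium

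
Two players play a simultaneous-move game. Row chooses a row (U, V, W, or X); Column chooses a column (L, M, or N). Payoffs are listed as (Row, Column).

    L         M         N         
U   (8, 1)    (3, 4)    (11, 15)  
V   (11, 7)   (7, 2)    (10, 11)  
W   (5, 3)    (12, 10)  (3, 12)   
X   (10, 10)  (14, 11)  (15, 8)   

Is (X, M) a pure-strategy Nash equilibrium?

Yes

Holding Column at M: Row gets 14 from X, versus 3 from U, 7 from V, 12 from W. No profitable deviation for Row.
Holding Row at X: Column gets 11 from M, versus 10 from L, 8 from N. No profitable deviation for Column either.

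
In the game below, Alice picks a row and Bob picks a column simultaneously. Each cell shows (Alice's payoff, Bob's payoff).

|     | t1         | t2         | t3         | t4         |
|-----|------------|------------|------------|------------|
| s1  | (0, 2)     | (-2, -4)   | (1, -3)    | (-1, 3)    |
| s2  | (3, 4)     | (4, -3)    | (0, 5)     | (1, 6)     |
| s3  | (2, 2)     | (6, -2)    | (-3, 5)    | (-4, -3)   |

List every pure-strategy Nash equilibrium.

(s2, t4)

A profile is a Nash equilibrium when each player is best-responding to the other.
Alice's best responses — vs t1: s2 (payoff 3); vs t2: s3 (payoff 6); vs t3: s1 (payoff 1); vs t4: s2 (payoff 1).
Bob's best responses — vs s1: t4 (payoff 3); vs s2: t4 (payoff 6); vs s3: t3 (payoff 5).
The only mutual best response is (s2, t4); neither player gains by switching there.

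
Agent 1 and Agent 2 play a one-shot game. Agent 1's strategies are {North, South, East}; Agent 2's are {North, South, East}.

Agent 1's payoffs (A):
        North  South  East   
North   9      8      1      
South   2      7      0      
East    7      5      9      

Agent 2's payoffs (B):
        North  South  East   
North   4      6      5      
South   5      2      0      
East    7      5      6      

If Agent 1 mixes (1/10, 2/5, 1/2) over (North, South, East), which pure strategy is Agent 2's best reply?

Agent 2's best reply maximizes expected payoff against the mix.
North: (1/10)·4 + (2/5)·5 + (1/2)·7 = 59/10
South: (1/10)·6 + (2/5)·2 + (1/2)·5 = 39/10
East: (1/10)·5 + (2/5)·0 + (1/2)·6 = 7/2
Highest expected payoff is 59/10, from North.

North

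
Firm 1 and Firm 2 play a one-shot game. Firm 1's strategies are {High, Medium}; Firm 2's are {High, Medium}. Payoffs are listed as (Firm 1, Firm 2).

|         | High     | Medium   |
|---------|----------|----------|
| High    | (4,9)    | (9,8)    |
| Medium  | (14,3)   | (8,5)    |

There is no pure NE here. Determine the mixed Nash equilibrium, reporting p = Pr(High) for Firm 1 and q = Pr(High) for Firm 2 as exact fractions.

Each player's mixing probability is pinned down by making the *other* player indifferent.
Firm 2 indifferent between High and Medium: p·9 + (1−p)·3 = p·8 + (1−p)·5 ⟹ 3 + 6p = 5 + 3p ⟹ p = 2/3.
Firm 1 indifferent between High and Medium: q·4 + (1−q)·9 = q·14 + (1−q)·8 ⟹ 9 + (-5)q = 8 + 6q ⟹ q = 1/11.

p = 2/3, q = 1/11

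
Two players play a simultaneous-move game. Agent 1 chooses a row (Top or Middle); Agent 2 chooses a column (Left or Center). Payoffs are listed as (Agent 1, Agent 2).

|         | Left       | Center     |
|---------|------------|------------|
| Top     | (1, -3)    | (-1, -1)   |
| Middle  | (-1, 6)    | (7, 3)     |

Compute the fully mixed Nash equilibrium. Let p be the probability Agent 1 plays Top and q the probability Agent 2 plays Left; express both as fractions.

p = 3/5, q = 4/5

Each player's mixing probability is pinned down by making the *other* player indifferent.
Agent 2 indifferent between Left and Center: p·(-3) + (1−p)·6 = p·(-1) + (1−p)·3 ⟹ 6 + (-9)p = 3 + (-4)p ⟹ p = 3/5.
Agent 1 indifferent between Top and Middle: q·1 + (1−q)·(-1) = q·(-1) + (1−q)·7 ⟹ (-1) + 2q = 7 + (-8)q ⟹ q = 4/5.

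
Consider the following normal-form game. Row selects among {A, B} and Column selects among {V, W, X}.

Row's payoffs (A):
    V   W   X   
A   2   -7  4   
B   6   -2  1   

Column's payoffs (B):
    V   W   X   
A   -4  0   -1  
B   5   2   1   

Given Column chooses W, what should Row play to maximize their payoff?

With Column fixed at W, Row's payoffs are: A → -7, B → -2.
The maximum is -2, achieved by B.

B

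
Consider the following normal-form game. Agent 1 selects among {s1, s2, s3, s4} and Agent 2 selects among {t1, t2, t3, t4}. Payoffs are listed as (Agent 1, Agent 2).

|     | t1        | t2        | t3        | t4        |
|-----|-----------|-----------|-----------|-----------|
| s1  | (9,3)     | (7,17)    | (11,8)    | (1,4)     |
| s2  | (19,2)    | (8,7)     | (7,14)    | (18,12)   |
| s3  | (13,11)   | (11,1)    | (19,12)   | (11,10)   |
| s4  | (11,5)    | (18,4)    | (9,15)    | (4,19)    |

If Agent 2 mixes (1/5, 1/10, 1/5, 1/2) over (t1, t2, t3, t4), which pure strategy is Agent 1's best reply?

s2

Compute Agent 1's expected payoff from each pure strategy against the given mix.
s1: (1/5)·9 + (1/10)·7 + (1/5)·11 + (1/2)·1 = 26/5
s2: (1/5)·19 + (1/10)·8 + (1/5)·7 + (1/2)·18 = 15
s3: (1/5)·13 + (1/10)·11 + (1/5)·19 + (1/2)·11 = 13
s4: (1/5)·11 + (1/10)·18 + (1/5)·9 + (1/2)·4 = 39/5
Highest expected payoff is 15, from s2.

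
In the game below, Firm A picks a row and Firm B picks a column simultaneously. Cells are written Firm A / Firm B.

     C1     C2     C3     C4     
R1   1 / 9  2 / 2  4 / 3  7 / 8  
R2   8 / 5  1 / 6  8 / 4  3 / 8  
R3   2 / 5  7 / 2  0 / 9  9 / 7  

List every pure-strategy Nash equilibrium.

Check mutual best responses: a cell is a NE iff neither player can gain by unilaterally deviating.
Firm A's best responses — vs C1: R2 (payoff 8); vs C2: R3 (payoff 7); vs C3: R2 (payoff 8); vs C4: R3 (payoff 9).
Firm B's best responses — vs R1: C1 (payoff 9); vs R2: C4 (payoff 8); vs R3: C3 (payoff 9).
No cell has both players best-responding. For instance, Firm A's best reply to C3 is R2, but against R2 Firm B prefers C4 over C3.

There is no pure-strategy Nash equilibrium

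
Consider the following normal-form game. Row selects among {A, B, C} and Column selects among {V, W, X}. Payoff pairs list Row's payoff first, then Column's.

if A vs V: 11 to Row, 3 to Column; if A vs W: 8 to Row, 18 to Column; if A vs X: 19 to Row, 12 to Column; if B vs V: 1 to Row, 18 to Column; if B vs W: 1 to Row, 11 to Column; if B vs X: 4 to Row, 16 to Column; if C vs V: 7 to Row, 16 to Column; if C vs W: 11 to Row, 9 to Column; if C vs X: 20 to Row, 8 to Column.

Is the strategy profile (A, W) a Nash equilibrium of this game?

No

Holding Column at W: Row gets 8 from A but could get 11 by switching to C. Row has a profitable deviation.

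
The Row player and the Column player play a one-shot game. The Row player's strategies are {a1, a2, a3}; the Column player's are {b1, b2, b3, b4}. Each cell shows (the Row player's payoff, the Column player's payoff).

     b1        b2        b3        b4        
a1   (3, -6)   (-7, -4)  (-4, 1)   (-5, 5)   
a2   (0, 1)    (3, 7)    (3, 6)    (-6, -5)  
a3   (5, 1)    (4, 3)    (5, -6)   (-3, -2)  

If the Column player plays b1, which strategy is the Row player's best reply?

a3

With the Column player fixed at b1, the Row player's payoffs are: a1 → 3, a2 → 0, a3 → 5.
The maximum is 5, achieved by a3.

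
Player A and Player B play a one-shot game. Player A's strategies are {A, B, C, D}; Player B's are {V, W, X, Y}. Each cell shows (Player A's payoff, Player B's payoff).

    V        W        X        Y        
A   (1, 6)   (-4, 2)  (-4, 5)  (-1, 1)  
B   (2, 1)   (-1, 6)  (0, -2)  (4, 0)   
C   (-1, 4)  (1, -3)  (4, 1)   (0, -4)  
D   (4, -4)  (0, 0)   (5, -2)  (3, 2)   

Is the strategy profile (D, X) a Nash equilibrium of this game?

Holding Player B at X: Player A gets 5 from D, versus -4 from A, 0 from B, 4 from C. No profitable deviation for Player A.
Holding Player A at D: Player B gets -2 from X but could get 2 by switching to Y. Player B has a profitable deviation.

No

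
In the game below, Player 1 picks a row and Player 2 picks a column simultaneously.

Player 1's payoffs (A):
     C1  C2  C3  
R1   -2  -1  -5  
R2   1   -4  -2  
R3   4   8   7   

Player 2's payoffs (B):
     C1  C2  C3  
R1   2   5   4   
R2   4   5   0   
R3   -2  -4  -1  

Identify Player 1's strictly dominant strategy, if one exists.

R3

A strategy is strictly dominant if it gives Player 1 a strictly higher payoff than every other strategy, against every choice by the opponent.
R3 strictly dominates: vs C1: 4 > each of {-2, 1}; vs C2: 8 > each of {-1, -4}; vs C3: 7 > each of {-5, -2}.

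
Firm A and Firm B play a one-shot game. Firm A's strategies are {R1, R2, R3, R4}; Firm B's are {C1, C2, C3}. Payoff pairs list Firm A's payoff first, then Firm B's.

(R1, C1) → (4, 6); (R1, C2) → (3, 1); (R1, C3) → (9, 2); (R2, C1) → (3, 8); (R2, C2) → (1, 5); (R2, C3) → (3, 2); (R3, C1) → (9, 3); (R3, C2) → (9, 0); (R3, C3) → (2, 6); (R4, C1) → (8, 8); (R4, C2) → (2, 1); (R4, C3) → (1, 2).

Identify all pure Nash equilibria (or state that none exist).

There is no pure-strategy Nash equilibrium

A profile is a Nash equilibrium when each player is best-responding to the other.
Firm A's best responses — vs C1: R3 (payoff 9); vs C2: R3 (payoff 9); vs C3: R1 (payoff 9).
Firm B's best responses — vs R1: C1 (payoff 6); vs R2: C1 (payoff 8); vs R3: C3 (payoff 6); vs R4: C1 (payoff 8).
No cell has both players best-responding. For instance, Firm A's best reply to C3 is R1, but against R1 Firm B prefers C1 over C3.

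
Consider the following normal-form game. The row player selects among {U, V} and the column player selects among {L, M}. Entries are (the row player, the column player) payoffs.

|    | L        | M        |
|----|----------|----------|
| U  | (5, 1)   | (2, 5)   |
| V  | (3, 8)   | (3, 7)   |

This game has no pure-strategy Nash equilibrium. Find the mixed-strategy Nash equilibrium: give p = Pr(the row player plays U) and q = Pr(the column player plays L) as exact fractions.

p = 1/5, q = 1/3

In a mixed NE each player is indifferent between their pure strategies, so the opponent's mix sets the indifference.
The column player indifferent between L and M: p·1 + (1−p)·8 = p·5 + (1−p)·7 ⟹ 8 + (-7)p = 7 + (-2)p ⟹ p = 1/5.
The row player indifferent between U and V: q·5 + (1−q)·2 = q·3 + (1−q)·3 ⟹ 2 + 3q = 3 + 0q ⟹ q = 1/3.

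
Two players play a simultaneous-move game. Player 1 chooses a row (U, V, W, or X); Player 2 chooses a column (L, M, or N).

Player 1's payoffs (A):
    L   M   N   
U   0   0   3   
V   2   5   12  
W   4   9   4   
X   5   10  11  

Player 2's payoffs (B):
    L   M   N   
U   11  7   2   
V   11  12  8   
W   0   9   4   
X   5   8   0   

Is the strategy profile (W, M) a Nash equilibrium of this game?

Holding Player 2 at M: Player 1 gets 9 from W but could get 10 by switching to X. Player 1 has a profitable deviation.

No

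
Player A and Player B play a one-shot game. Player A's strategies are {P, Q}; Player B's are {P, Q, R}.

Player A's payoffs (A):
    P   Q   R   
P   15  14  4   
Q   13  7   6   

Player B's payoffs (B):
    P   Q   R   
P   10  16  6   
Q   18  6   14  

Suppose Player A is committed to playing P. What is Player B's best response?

With Player A fixed at P, Player B's payoffs are: P → 10, Q → 16, R → 6.
The maximum is 16, achieved by Q.

Q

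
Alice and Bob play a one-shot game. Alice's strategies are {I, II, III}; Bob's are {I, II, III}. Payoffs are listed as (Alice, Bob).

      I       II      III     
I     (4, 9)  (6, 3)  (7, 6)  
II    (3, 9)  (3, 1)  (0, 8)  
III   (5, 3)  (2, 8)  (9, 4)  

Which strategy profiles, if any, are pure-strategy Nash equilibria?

Find each player's best response to every opponent strategy; NE are the intersections.
Alice's best responses — vs I: III (payoff 5); vs II: I (payoff 6); vs III: III (payoff 9).
Bob's best responses — vs I: I (payoff 9); vs II: I (payoff 9); vs III: II (payoff 8).
No cell has both players best-responding. For instance, Alice's best reply to III is III, but against III Bob prefers II over III.

No pure-strategy Nash equilibrium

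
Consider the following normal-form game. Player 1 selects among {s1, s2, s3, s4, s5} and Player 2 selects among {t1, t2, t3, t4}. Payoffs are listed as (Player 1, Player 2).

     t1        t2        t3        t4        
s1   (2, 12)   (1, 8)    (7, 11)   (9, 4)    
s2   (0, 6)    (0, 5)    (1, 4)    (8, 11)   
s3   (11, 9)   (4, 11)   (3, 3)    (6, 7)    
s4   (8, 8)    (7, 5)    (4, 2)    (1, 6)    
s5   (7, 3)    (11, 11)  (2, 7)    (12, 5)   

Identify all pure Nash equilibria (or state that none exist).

Check mutual best responses: a cell is a NE iff neither player can gain by unilaterally deviating.
Player 1's best responses — vs t1: s3 (payoff 11); vs t2: s5 (payoff 11); vs t3: s1 (payoff 7); vs t4: s5 (payoff 12).
Player 2's best responses — vs s1: t1 (payoff 12); vs s2: t4 (payoff 11); vs s3: t2 (payoff 11); vs s4: t1 (payoff 8); vs s5: t2 (payoff 11).
The only mutual best response is (s5, t2); neither player gains by switching there.

(s5, t2)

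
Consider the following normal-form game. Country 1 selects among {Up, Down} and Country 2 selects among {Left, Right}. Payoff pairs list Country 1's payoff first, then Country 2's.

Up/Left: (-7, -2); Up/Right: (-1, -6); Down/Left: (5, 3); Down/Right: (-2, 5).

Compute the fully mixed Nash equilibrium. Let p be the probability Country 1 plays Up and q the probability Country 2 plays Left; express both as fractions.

p = 1/3, q = 1/13

Each player's mixing probability is pinned down by making the *other* player indifferent.
Country 2 indifferent between Left and Right: p·(-2) + (1−p)·3 = p·(-6) + (1−p)·5 ⟹ 3 + (-5)p = 5 + (-11)p ⟹ p = 1/3.
Country 1 indifferent between Up and Down: q·(-7) + (1−q)·(-1) = q·5 + (1−q)·(-2) ⟹ (-1) + (-6)q = (-2) + 7q ⟹ q = 1/13.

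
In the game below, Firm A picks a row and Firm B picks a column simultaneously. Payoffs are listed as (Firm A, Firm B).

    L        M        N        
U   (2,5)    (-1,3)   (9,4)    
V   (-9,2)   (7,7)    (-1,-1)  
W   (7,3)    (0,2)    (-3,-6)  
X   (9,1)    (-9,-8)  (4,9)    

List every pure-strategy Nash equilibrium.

(V, M)

A profile is a Nash equilibrium when each player is best-responding to the other.
Firm A's best responses — vs L: X (payoff 9); vs M: V (payoff 7); vs N: U (payoff 9).
Firm B's best responses — vs U: L (payoff 5); vs V: M (payoff 7); vs W: L (payoff 3); vs X: N (payoff 9).
The only mutual best response is (V, M); neither player gains by switching there.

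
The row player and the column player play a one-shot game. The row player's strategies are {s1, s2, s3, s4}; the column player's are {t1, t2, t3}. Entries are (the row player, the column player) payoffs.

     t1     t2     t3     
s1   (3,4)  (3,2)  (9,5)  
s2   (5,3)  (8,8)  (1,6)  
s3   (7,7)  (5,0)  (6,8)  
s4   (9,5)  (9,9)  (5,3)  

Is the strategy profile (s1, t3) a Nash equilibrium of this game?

Yes

Holding the column player at t3: the row player gets 9 from s1, versus 1 from s2, 6 from s3, 5 from s4. No profitable deviation for the row player.
Holding the row player at s1: the column player gets 5 from t3, versus 4 from t1, 2 from t2. No profitable deviation for the column player either.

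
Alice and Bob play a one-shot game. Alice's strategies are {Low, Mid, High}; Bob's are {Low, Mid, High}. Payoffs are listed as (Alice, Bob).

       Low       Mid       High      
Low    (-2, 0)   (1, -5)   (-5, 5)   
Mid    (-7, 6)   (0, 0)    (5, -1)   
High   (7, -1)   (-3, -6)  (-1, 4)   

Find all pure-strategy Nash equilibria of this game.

No pure-strategy Nash equilibrium

A profile is a Nash equilibrium when each player is best-responding to the other.
Alice's best responses — vs Low: High (payoff 7); vs Mid: Low (payoff 1); vs High: Mid (payoff 5).
Bob's best responses — vs Low: High (payoff 5); vs Mid: Low (payoff 6); vs High: High (payoff 4).
No cell has both players best-responding. For instance, Alice's best reply to Mid is Low, but against Low Bob prefers High over Mid.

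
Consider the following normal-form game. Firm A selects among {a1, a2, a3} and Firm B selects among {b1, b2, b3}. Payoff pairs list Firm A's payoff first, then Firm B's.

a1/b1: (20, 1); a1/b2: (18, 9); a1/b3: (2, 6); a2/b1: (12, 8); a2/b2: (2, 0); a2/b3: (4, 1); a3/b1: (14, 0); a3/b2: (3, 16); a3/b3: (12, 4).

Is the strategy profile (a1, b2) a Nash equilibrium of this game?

Holding Firm B at b2: Firm A gets 18 from a1, versus 2 from a2, 3 from a3. No profitable deviation for Firm A.
Holding Firm A at a1: Firm B gets 9 from b2, versus 1 from b1, 6 from b3. No profitable deviation for Firm B either.

Yes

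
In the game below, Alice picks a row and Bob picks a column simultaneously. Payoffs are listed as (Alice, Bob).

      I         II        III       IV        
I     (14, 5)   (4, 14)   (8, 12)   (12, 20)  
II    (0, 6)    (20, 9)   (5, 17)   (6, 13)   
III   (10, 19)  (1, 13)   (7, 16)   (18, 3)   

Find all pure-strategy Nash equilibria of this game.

Check mutual best responses: a cell is a NE iff neither player can gain by unilaterally deviating.
Alice's best responses — vs I: I (payoff 14); vs II: II (payoff 20); vs III: I (payoff 8); vs IV: III (payoff 18).
Bob's best responses — vs I: IV (payoff 20); vs II: III (payoff 17); vs III: I (payoff 19).
No cell has both players best-responding. For instance, Alice's best reply to III is I, but against I Bob prefers IV over III.

There is no pure-strategy Nash equilibrium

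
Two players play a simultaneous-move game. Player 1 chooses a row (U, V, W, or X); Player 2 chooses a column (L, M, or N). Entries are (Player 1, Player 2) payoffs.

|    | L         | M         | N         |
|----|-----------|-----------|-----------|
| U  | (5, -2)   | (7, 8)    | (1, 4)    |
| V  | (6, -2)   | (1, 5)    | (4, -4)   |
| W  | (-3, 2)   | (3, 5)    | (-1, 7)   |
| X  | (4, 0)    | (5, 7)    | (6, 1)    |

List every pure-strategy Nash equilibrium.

(U, M)

Check mutual best responses: a cell is a NE iff neither player can gain by unilaterally deviating.
Player 1's best responses — vs L: V (payoff 6); vs M: U (payoff 7); vs N: X (payoff 6).
Player 2's best responses — vs U: M (payoff 8); vs V: M (payoff 5); vs W: N (payoff 7); vs X: M (payoff 7).
The only mutual best response is (U, M); neither player gains by switching there.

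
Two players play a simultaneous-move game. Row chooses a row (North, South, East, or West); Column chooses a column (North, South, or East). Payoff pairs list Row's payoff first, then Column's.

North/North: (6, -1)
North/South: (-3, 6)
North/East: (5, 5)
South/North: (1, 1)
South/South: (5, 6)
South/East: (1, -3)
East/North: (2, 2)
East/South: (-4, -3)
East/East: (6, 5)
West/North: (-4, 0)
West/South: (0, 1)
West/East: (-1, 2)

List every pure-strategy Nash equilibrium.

Check mutual best responses: a cell is a NE iff neither player can gain by unilaterally deviating.
Row's best responses — vs North: North (payoff 6); vs South: South (payoff 5); vs East: East (payoff 6).
Column's best responses — vs North: South (payoff 6); vs South: South (payoff 6); vs East: East (payoff 5); vs West: East (payoff 2).
Mutual best responses occur at (South, South) and (East, East); at each, neither player gains by switching.

(South, South) and (East, East)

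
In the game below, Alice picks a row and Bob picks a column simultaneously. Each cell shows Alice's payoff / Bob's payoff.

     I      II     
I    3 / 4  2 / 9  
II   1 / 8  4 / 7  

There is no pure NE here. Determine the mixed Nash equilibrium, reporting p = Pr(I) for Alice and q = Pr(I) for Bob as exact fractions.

p = 1/6, q = 1/2

Each player's mixing probability is pinned down by making the *other* player indifferent.
Bob indifferent between I and II: p·4 + (1−p)·8 = p·9 + (1−p)·7 ⟹ 8 + (-4)p = 7 + 2p ⟹ p = 1/6.
Alice indifferent between I and II: q·3 + (1−q)·2 = q·1 + (1−q)·4 ⟹ 2 + 1q = 4 + (-3)q ⟹ q = 1/2.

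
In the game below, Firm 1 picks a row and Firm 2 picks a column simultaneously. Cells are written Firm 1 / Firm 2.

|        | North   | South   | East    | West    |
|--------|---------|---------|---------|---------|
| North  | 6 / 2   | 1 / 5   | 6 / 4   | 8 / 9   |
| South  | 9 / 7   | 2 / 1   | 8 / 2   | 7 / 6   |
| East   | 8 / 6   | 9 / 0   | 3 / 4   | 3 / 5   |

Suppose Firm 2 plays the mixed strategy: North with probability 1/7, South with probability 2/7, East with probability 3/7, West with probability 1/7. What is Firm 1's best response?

South

Compute Firm 1's expected payoff from each pure strategy against the given mix.
North: (1/7)·6 + (2/7)·1 + (3/7)·6 + (1/7)·8 = 34/7
South: (1/7)·9 + (2/7)·2 + (3/7)·8 + (1/7)·7 = 44/7
East: (1/7)·8 + (2/7)·9 + (3/7)·3 + (1/7)·3 = 38/7
Highest expected payoff is 44/7, from South.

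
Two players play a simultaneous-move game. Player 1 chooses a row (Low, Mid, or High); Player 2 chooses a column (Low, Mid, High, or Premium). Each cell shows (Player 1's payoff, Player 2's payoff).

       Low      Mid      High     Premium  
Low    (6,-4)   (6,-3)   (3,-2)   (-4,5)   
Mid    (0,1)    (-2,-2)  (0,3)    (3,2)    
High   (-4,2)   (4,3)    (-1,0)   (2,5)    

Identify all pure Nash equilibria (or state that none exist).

No pure-strategy Nash equilibrium

A profile is a Nash equilibrium when each player is best-responding to the other.
Player 1's best responses — vs Low: Low (payoff 6); vs Mid: Low (payoff 6); vs High: Low (payoff 3); vs Premium: Mid (payoff 3).
Player 2's best responses — vs Low: Premium (payoff 5); vs Mid: High (payoff 3); vs High: Premium (payoff 5).
No cell has both players best-responding. For instance, Player 1's best reply to Mid is Low, but against Low Player 2 prefers Premium over Mid.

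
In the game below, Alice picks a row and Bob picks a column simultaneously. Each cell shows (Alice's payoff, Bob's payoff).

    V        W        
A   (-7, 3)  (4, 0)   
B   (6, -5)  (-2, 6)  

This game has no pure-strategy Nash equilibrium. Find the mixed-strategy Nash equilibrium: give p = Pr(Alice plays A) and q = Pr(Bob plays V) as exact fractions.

p = 11/14, q = 6/19

Each player's mixing probability is pinned down by making the *other* player indifferent.
Bob indifferent between V and W: p·3 + (1−p)·(-5) = p·0 + (1−p)·6 ⟹ (-5) + 8p = 6 + (-6)p ⟹ p = 11/14.
Alice indifferent between A and B: q·(-7) + (1−q)·4 = q·6 + (1−q)·(-2) ⟹ 4 + (-11)q = (-2) + 8q ⟹ q = 6/19.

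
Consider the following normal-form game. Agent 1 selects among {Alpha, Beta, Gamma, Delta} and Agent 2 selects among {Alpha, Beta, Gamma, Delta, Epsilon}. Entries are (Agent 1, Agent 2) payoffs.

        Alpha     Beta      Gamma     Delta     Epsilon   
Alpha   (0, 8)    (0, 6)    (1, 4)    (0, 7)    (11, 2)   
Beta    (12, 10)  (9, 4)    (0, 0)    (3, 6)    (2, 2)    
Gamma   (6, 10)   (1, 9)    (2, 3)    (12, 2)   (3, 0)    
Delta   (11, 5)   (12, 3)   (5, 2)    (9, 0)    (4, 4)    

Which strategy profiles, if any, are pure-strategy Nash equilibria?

(Beta, Alpha)

Check mutual best responses: a cell is a NE iff neither player can gain by unilaterally deviating.
Agent 1's best responses — vs Alpha: Beta (payoff 12); vs Beta: Delta (payoff 12); vs Gamma: Delta (payoff 5); vs Delta: Gamma (payoff 12); vs Epsilon: Alpha (payoff 11).
Agent 2's best responses — vs Alpha: Alpha (payoff 8); vs Beta: Alpha (payoff 10); vs Gamma: Alpha (payoff 10); vs Delta: Alpha (payoff 5).
The only mutual best response is (Beta, Alpha); neither player gains by switching there.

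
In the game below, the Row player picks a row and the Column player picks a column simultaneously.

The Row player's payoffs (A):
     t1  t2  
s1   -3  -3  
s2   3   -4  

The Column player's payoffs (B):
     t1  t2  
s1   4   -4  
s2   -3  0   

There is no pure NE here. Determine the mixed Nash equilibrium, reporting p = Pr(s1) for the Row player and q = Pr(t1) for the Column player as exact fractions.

p = 3/11, q = 1/7

Each player's mixing probability is pinned down by making the *other* player indifferent.
The Column player indifferent between t1 and t2: p·4 + (1−p)·(-3) = p·(-4) + (1−p)·0 ⟹ (-3) + 7p = 0 + (-4)p ⟹ p = 3/11.
The Row player indifferent between s1 and s2: q·(-3) + (1−q)·(-3) = q·3 + (1−q)·(-4) ⟹ (-3) + 0q = (-4) + 7q ⟹ q = 1/7.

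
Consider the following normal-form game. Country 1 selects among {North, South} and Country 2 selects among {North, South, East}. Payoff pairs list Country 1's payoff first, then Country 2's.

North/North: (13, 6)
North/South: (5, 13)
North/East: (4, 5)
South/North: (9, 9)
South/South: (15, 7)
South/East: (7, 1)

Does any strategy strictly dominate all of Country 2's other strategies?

None

Check whether one of Country 2's strategies beats all alternatives regardless of what the opponent does.
North is not dominant: against North, South gives 13 > 6.
South is not dominant: against South, North gives 9 > 7.
East is not dominant: against North, North gives 6 > 5.
No single strategy is best against every opponent action.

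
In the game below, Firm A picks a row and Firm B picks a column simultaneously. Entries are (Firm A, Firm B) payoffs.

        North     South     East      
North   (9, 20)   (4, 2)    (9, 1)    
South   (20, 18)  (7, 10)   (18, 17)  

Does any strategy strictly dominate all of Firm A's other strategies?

A strategy is strictly dominant if it gives Firm A a strictly higher payoff than every other strategy, against every choice by the opponent.
South strictly dominates: vs North: 20 > 9; vs South: 7 > 4; vs East: 18 > 9.

South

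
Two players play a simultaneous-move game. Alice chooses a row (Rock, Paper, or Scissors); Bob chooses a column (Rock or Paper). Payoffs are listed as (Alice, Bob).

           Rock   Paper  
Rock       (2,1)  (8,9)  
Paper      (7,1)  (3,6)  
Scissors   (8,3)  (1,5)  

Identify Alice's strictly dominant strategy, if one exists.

None

A strategy is strictly dominant if it gives Alice a strictly higher payoff than every other strategy, against every choice by the opponent.
Rock is not dominant: against Rock, Paper gives 7 > 2.
Paper is not dominant: against Rock, Scissors gives 8 > 7.
Scissors is not dominant: against Paper, Rock gives 8 > 1.
No single strategy is best against every opponent action.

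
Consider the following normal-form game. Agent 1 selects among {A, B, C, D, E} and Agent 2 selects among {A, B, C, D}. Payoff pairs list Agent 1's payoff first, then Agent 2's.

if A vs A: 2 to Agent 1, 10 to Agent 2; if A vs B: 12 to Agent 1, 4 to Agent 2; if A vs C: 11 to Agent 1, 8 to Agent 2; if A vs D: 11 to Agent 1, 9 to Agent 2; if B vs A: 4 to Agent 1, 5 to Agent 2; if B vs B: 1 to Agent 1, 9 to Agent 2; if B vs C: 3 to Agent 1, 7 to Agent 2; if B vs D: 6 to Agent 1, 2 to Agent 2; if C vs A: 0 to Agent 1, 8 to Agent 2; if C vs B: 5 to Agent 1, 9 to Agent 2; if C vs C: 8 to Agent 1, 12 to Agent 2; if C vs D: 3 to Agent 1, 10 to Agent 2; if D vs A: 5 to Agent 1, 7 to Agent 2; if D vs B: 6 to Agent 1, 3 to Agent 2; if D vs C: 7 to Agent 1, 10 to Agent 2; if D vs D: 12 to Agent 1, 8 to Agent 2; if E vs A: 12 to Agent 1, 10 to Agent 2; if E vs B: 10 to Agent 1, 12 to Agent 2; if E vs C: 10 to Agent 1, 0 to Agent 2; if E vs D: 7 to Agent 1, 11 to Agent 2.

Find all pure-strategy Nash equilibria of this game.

None

A profile is a Nash equilibrium when each player is best-responding to the other.
Agent 1's best responses — vs A: E (payoff 12); vs B: A (payoff 12); vs C: A (payoff 11); vs D: D (payoff 12).
Agent 2's best responses — vs A: A (payoff 10); vs B: B (payoff 9); vs C: C (payoff 12); vs D: C (payoff 10); vs E: B (payoff 12).
No cell has both players best-responding. For instance, Agent 1's best reply to A is E, but against E Agent 2 prefers B over A.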